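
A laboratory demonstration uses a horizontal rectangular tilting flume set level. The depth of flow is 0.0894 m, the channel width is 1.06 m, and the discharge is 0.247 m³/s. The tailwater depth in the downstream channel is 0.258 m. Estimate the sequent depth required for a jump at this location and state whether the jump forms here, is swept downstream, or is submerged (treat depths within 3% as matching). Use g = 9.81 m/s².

q = Q/b = 0.247/1.06 = 0.233 m²/s; V₁ = q/y₁ = 2.61 m/s. Fr₁ = V₁/√(g·y₁) = 2.78.
Bélanger equation: y₂/y₁ = ½[√(1 + 8Fr₁²) − 1] = ½[√62.97 − 1] = 3.47.
y₂ = 3.47 × 0.0894 = 0.310 m.
Tailwater y_tw = 0.258 m: y_tw < y₂, so the jump is swept downstream.

y₂ = 0.310 m; the jump is swept downstream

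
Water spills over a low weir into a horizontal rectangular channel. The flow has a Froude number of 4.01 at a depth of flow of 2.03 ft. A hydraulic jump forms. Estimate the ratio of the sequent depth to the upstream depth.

Fr₁ = 4.01 (given).
From the momentum equation for a rectangular channel, y₂/y₁ = ½[√(1 + 8Fr₁²) − 1] = ½[√129.6 − 1] = 5.19.

y₂/y₁ = 5.19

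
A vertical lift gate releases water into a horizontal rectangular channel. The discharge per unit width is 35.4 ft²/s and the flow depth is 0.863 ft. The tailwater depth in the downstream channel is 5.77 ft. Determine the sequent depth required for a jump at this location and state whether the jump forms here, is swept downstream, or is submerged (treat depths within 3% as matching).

V₁ = q/y₁ = 35.4/0.863 = 41.0 ft/s. Fr₁ = V₁/√(g·y₁) = 41.0/√(32.2×0.863) = 7.78.
By Bélanger, y₂/y₁ = ½[√(1 + 8Fr₁²) − 1] = ½[√485.4 − 1] = 10.5.
y₂ = 10.5 × 0.863 = 9.08 ft.
Tailwater y_tw = 5.77 ft: y_tw < y₂, so the jump is swept downstream.

y₂ = 9.08 ft; the jump is swept downstream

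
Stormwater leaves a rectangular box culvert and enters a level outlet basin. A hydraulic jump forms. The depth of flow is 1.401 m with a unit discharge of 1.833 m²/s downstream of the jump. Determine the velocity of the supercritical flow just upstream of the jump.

V₂ = q/y₂ = 1.833/1.401 = 1.308 m/s; Fr₂ = V₂/√(g·y₂) = 0.3529.
Since the conjugate-depth ratio holds either way, y₁/y₂ = ½[√(1 + 8Fr₂²) − 1] = ½[√1.9964 − 1] = 0.2065.
y₁ = 0.2065 × 1.401 = 0.2893 m.
V₁ = q/y₁ = 1.833/0.2893 = 6.337 m/s.

V₁ = 6.337 m/s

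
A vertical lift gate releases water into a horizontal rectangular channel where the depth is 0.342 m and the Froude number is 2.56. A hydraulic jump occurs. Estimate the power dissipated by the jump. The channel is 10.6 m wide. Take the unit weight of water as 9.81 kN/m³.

P = 45.2 kW

Fr₁ = 2.56 (given).
Conjugate-depth relation: y₂/y₁ = ½[√(1 + 8Fr₁²) − 1] = ½[√53.43 − 1] = 3.15.
y₂ = 3.15 × 0.342 = 1.08 m.
V₁ = Fr₁·√(g·y₁) = 2.56×√(9.81×0.342) = 4.69 m/s; q = V₁·y₁ = 1.60 m²/s. V₂ = q/y₂ = 1.60/1.08 = 1.49 m/s. E₁ = y₁ + V₁²/2g = 1.46 m; E₂ = y₂ + V₂²/2g = 1.19 m. ΔE = E₁ − E₂ = 0.271 m.
Q = q·b = 1.60 × 10.6 = 17.0 m³/s. P = γ·Q·ΔE = 9.81 × 17.0 × 0.271 = 45.2 kW.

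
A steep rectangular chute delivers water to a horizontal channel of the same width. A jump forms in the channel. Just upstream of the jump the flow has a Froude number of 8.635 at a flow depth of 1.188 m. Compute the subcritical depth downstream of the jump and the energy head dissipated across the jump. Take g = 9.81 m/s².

y₂ = 13.93 m; ΔE = 31.23 m

Fr₁ = 8.635 (given).
Sequent-depth ratio: y₂/y₁ = ½[√(1 + 8Fr₁²) − 1] = ½[√597.51 − 1] = 11.72.
y₂ = 11.72 × 1.188 = 13.93 m.
Head loss: ΔE = (y₂ − y₁)³/(4y₁y₂) = (13.93 − 1.188)³/(4×1.188×13.93) = 2067/66.17 = 31.23 m.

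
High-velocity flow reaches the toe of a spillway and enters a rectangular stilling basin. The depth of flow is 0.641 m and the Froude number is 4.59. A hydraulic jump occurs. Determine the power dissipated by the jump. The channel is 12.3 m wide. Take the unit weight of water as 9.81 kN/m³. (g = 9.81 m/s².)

P = 2986 kW

Fr₁ = 4.59 (given).
Bélanger equation: y₂/y₁ = ½[√(1 + 8Fr₁²) − 1] = ½[√169.5 − 1] = 6.01.
y₂ = 6.01 × 0.641 = 3.85 m.
Head loss: ΔE = (y₂ − y₁)³/(4y₁y₂) = (3.85 − 0.641)³/(4×0.641×3.85) = 33.1/9.88 = 3.35 m.
V₁ = Fr₁·√(g·y₁) = 4.59×√(9.81×0.641) = 11.5 m/s; q = V₁·y₁ = 7.38 m²/s. Q = q·b = 7.38 × 12.3 = 90.7 m³/s. P = γ·Q·ΔE = 9.81 × 90.7 × 3.35 = 2986 kW.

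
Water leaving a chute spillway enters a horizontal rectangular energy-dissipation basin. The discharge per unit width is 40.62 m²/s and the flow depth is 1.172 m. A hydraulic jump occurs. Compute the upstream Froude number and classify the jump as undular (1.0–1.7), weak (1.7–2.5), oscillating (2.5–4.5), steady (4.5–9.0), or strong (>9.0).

Fr₁ = 10.22; strong jump

V₁ = q/y₁ = 40.62/1.172 = 34.66 m/s. Fr₁ = V₁/√(g·y₁) = 34.66/√(9.81×1.172) = 10.22.
Fr₁ = 10.22 lies in the strong range.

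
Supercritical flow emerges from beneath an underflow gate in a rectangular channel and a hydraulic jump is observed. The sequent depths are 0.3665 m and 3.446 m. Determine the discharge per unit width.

For a rectangular channel the momentum equation gives q² = ½·g·y₁·y₂·(y₁ + y₂) = ½×9.81×0.3665×3.446×3.812 = 23.62.
q = √23.62 = 4.860 m²/s.

q = 4.860 m²/s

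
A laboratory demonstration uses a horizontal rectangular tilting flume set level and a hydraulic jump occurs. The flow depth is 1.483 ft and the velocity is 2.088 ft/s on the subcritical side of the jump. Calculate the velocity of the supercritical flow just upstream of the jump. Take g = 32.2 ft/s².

Fr₂ = V₂/√(g·y₂) = 2.088/√(32.2×1.483) = 0.3022.
Applying the sequent-depth relation in reverse, y₁/y₂ = ½[√(1 + 8Fr₂²) − 1] = ½[√1.7304 − 1] = 0.1577.
y₁ = 0.1577 × 1.483 = 0.2339 ft.
V₁ = q/y₁ = 3.097/0.2339 = 13.24 ft/s.

V₁ = 13.24 ft/s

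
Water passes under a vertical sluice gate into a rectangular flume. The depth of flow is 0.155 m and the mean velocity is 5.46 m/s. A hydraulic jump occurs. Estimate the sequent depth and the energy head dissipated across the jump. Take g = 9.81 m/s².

y₂ = 0.896 m; ΔE = 0.733 m

Fr₁ = V₁/√(g·y₁) = 5.46/√(9.81×0.155) = 4.43.
Conjugate-depth relation: y₂/y₁ = ½[√(1 + 8Fr₁²) − 1] = ½[√157.8 − 1] = 5.78.
y₂ = 5.78 × 0.155 = 0.896 m.
q = V₁·y₁ = 5.46 × 0.155 = 0.846 m²/s. V₂ = q/y₂ = 0.846/0.896 = 0.944 m/s. E₁ = y₁ + V₁²/2g = 1.67 m; E₂ = y₂ + V₂²/2g = 0.942 m. ΔE = E₁ − E₂ = 0.733 m.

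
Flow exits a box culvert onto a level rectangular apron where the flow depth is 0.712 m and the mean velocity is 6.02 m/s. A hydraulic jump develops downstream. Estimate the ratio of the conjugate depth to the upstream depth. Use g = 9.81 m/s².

y₂/y₁ = 2.76

Fr₁ = V₁/√(g·y₁) = 6.02/√(9.81×0.712) = 2.28.
From the momentum equation for a rectangular channel, y₂/y₁ = ½[√(1 + 8Fr₁²) − 1] = ½[√42.51 − 1] = 2.76.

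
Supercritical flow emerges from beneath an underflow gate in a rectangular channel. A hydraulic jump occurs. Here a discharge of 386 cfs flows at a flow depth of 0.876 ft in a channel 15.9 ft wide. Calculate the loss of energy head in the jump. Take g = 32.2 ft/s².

q = Q/b = 386/15.9 = 24.3 ft²/s; V₁ = q/y₁ = 27.7 ft/s. Fr₁ = V₁/√(g·y₁) = 5.22.
Bélanger equation: y₂/y₁ = ½[√(1 + 8Fr₁²) − 1] = ½[√218.8 − 1] = 6.90.
y₂ = 6.90 × 0.876 = 6.04 ft.
V₂ = q/y₂ = 24.3/6.04 = 4.02 ft/s. E₁ = y₁ + V₁²/2g = 12.8 ft; E₂ = y₂ + V₂²/2g = 6.29 ft. ΔE = E₁ − E₂ = 6.51 ft.

ΔE = 6.51 ft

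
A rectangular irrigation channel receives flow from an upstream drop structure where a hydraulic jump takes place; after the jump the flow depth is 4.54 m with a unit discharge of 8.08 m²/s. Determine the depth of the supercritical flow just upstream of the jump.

y₁ = 0.573 m

V₂ = q/y₂ = 8.08/4.54 = 1.78 m/s; Fr₂ = V₂/√(g·y₂) = 0.267.
From the momentum equation (using Fr₂), y₁/y₂ = ½[√(1 + 8Fr₂²) − 1] = ½[√1.569 − 1] = 0.126.
y₁ = 0.126 × 4.54 = 0.573 m.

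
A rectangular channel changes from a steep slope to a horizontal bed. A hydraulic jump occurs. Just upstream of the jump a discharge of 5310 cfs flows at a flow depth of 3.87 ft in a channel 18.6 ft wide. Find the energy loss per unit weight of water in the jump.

q = Q/b = 5310/18.6 = 285 ft²/s; V₁ = q/y₁ = 73.8 ft/s. Fr₁ = V₁/√(g·y₁) = 6.61.
By Bélanger, y₂/y₁ = ½[√(1 + 8Fr₁²) − 1] = ½[√350.4 − 1] = 8.86.
y₂ = 8.86 × 3.87 = 34.3 ft.
V₂ = q/y₂ = 285/34.3 = 8.33 ft/s. E₁ = y₁ + V₁²/2g = 88.4 ft; E₂ = y₂ + V₂²/2g = 35.4 ft. ΔE = E₁ − E₂ = 53.0 ft.

ΔE = 53.0 ft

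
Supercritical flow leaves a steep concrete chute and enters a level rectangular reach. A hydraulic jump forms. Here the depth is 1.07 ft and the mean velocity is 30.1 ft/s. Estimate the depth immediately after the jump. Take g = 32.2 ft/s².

Fr₁ = V₁/√(g·y₁) = 30.1/√(32.2×1.07) = 5.13.
Sequent-depth ratio: y₂/y₁ = ½[√(1 + 8Fr₁²) − 1] = ½[√211.4 − 1] = 6.77.
y₂ = 6.77 × 1.07 = 7.24 ft.

y₂ = 7.24 ft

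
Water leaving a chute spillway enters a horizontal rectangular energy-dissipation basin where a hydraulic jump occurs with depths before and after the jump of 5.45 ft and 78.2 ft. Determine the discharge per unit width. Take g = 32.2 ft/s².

For a rectangular channel the momentum equation gives q² = ½·g·y₁·y₂·(y₁ + y₂) = ½×32.2×5.45×78.2×83.7 = 573978.
q = √573978 = 758 ft²/s.

q = 758 ft²/s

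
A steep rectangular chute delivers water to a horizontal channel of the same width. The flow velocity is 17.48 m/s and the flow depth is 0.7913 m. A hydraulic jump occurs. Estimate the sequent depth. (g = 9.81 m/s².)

y₂ = 6.636 m

Fr₁ = V₁/√(g·y₁) = 17.48/√(9.81×0.7913) = 6.274.
Sequent-depth ratio: y₂/y₁ = ½[√(1 + 8Fr₁²) − 1] = ½[√315.89 − 1] = 8.387.
y₂ = 8.387 × 0.7913 = 6.636 m.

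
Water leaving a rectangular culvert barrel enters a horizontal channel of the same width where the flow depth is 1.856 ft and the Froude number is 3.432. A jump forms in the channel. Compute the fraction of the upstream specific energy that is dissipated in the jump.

Fr₁ = 3.432 (given).
By Bélanger, y₂/y₁ = ½[√(1 + 8Fr₁²) − 1] = ½[√95.229 − 1] = 4.379.
y₂ = 4.379 × 1.856 = 8.128 ft.
E₁ = y₁(1 + Fr₁²/2) = 1.856×(1 + 3.432²/2) = 12.79 ft. ΔE = (y₂ − y₁)³/(4y₁y₂) = 4.089 ft. ΔE/E₁ = 4.089/12.79 = 0.320.

ΔE/E₁ = 0.320 (32.0%)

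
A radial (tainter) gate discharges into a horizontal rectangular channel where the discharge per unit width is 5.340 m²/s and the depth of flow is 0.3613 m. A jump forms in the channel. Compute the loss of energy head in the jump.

ΔE = 7.562 m

V₁ = q/y₁ = 5.340/0.3613 = 14.78 m/s. Fr₁ = V₁/√(g·y₁) = 14.78/√(9.81×0.3613) = 7.851.
By Bélanger, y₂/y₁ = ½[√(1 + 8Fr₁²) − 1] = ½[√494.06 − 1] = 10.61.
y₂ = 10.61 × 0.3613 = 3.835 m.
Head loss: ΔE = (y₂ − y₁)³/(4y₁y₂) = (3.835 − 0.3613)³/(4×0.3613×3.835) = 41.91/5.542 = 7.562 m.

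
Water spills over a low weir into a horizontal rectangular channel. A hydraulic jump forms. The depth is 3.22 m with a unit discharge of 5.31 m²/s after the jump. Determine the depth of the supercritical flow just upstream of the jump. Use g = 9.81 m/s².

y₁ = 0.482 m

V₂ = q/y₂ = 5.31/3.22 = 1.65 m/s; Fr₂ = V₂/√(g·y₂) = 0.293.
The Bélanger relation is symmetric: y₁/y₂ = ½[√(1 + 8Fr₂²) − 1] = ½[√1.689 − 1] = 0.150.
y₁ = 0.150 × 3.22 = 0.482 m.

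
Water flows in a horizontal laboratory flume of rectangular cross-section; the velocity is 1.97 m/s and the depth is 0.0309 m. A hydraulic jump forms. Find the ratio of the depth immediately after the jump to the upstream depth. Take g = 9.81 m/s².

Fr₁ = V₁/√(g·y₁) = 1.97/√(9.81×0.0309) = 3.58.
Sequent-depth ratio: y₂/y₁ = ½[√(1 + 8Fr₁²) − 1] = ½[√103.4 − 1] = 4.58.

y₂/y₁ = 4.58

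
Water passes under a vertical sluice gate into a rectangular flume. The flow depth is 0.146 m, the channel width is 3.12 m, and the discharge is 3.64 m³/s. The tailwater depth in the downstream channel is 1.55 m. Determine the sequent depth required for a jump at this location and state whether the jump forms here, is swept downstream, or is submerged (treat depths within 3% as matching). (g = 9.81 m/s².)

q = Q/b = 3.64/3.12 = 1.17 m²/s; V₁ = q/y₁ = 7.99 m/s. Fr₁ = V₁/√(g·y₁) = 6.68.
Conjugate-depth relation: y₂/y₁ = ½[√(1 + 8Fr₁²) − 1] = ½[√357.7 − 1] = 8.96.
y₂ = 8.96 × 0.146 = 1.31 m.
Tailwater y_tw = 1.55 m: y_tw > y₂, so the jump is submerged.

y₂ = 1.31 m; the jump is submerged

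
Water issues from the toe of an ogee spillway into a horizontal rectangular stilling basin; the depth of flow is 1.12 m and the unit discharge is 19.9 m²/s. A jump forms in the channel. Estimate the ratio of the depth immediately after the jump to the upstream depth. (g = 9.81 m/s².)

y₂/y₁ = 7.10

V₁ = q/y₁ = 19.9/1.12 = 17.8 m/s. Fr₁ = V₁/√(g·y₁) = 17.8/√(9.81×1.12) = 5.36.
By Bélanger, y₂/y₁ = ½[√(1 + 8Fr₁²) − 1] = ½[√230.9 − 1] = 7.10.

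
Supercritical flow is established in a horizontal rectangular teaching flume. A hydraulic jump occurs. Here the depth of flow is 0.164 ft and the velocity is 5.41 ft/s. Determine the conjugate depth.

Fr₁ = V₁/√(g·y₁) = 5.41/√(32.2×0.164) = 2.35.
From the momentum equation for a rectangular channel, y₂/y₁ = ½[√(1 + 8Fr₁²) − 1] = ½[√45.34 − 1] = 2.87.
y₂ = 2.87 × 0.164 = 0.470 ft.

y₂ = 0.470 ft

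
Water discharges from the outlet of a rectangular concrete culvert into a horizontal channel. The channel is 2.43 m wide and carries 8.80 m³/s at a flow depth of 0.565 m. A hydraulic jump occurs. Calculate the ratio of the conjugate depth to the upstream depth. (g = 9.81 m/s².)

q = Q/b = 8.80/2.43 = 3.62 m²/s; V₁ = q/y₁ = 6.41 m/s. Fr₁ = V₁/√(g·y₁) = 2.72.
Conjugate-depth relation: y₂/y₁ = ½[√(1 + 8Fr₁²) − 1] = ½[√60.30 − 1] = 3.38.

y₂/y₁ = 3.38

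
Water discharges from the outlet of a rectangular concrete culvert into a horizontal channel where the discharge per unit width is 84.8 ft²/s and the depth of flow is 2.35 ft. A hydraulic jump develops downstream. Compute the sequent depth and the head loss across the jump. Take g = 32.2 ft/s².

y₂ = 12.7 ft; ΔE = 9.21 ft

V₁ = q/y₁ = 84.8/2.35 = 36.1 ft/s. Fr₁ = V₁/√(g·y₁) = 36.1/√(32.2×2.35) = 4.15.
From the momentum equation for a rectangular channel, y₂/y₁ = ½[√(1 + 8Fr₁²) − 1] = ½[√138.7 − 1] = 5.39.
y₂ = 5.39 × 2.35 = 12.7 ft.
Head loss: ΔE = (y₂ − y₁)³/(4y₁y₂) = (12.7 − 2.35)³/(4×2.35×12.7) = 1096/119 = 9.21 ft.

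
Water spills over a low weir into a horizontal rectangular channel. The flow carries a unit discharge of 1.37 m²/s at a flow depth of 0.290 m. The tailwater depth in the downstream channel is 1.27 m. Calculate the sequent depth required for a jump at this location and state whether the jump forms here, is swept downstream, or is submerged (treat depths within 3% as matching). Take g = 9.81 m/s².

V₁ = q/y₁ = 1.37/0.290 = 4.72 m/s. Fr₁ = V₁/√(g·y₁) = 4.72/√(9.81×0.290) = 2.80.
Bélanger equation: y₂/y₁ = ½[√(1 + 8Fr₁²) − 1] = ½[√63.76 − 1] = 3.49.
y₂ = 3.49 × 0.290 = 1.01 m.
Tailwater y_tw = 1.27 m: y_tw > y₂, so the jump is submerged.

y₂ = 1.01 m; the jump is submerged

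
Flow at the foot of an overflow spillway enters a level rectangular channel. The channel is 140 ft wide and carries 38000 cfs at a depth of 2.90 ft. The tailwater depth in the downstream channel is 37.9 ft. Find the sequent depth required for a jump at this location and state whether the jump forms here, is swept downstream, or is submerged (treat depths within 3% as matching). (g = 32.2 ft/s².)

q = Q/b = 38000/140 = 271 ft²/s; V₁ = q/y₁ = 93.6 ft/s. Fr₁ = V₁/√(g·y₁) = 9.69.
By Bélanger, y₂/y₁ = ½[√(1 + 8Fr₁²) − 1] = ½[√751.5 − 1] = 13.2.
y₂ = 13.2 × 2.90 = 38.3 ft.
Tailwater y_tw = 37.9 ft: y_tw ≈ y₂, so the jump forms here.

y₂ = 38.3 ft; the jump forms here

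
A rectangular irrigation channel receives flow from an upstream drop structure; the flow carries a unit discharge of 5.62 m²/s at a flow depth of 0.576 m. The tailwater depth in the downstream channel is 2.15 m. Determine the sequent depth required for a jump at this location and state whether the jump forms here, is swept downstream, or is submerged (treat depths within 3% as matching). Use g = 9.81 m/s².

V₁ = q/y₁ = 5.62/0.576 = 9.76 m/s. Fr₁ = V₁/√(g·y₁) = 9.76/√(9.81×0.576) = 4.10.
From the momentum equation for a rectangular channel, y₂/y₁ = ½[√(1 + 8Fr₁²) − 1] = ½[√135.8 − 1] = 5.33.
y₂ = 5.33 × 0.576 = 3.07 m.
Tailwater y_tw = 2.15 m: y_tw < y₂, so the jump is swept downstream.

y₂ = 3.07 m; the jump is swept downstream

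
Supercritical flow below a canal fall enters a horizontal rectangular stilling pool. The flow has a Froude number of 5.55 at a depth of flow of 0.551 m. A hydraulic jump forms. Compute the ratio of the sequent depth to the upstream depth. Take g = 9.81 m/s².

Fr₁ = 5.55 (given).
Conjugate-depth relation: y₂/y₁ = ½[√(1 + 8Fr₁²) − 1] = ½[√247.4 − 1] = 7.36.

y₂/y₁ = 7.36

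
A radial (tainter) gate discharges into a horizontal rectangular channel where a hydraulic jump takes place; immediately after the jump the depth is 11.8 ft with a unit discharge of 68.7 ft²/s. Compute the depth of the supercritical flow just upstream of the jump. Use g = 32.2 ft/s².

V₂ = q/y₂ = 68.7/11.8 = 5.82 ft/s; Fr₂ = V₂/√(g·y₂) = 0.299.
The Bélanger relation is symmetric: y₁/y₂ = ½[√(1 + 8Fr₂²) − 1] = ½[√1.714 − 1] = 0.155.
y₁ = 0.155 × 11.8 = 1.82 ft.

y₁ = 1.82 ft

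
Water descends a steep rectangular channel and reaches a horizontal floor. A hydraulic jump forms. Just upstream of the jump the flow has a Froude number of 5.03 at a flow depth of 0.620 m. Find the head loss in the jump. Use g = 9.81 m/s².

Fr₁ = 5.03 (given).
Sequent-depth ratio: y₂/y₁ = ½[√(1 + 8Fr₁²) − 1] = ½[√203.4 − 1] = 6.63.
y₂ = 6.63 × 0.620 = 4.11 m.
V₁ = Fr₁·√(g·y₁) = 5.03×√(9.81×0.620) = 12.4 m/s; q = V₁·y₁ = 7.69 m²/s. V₂ = q/y₂ = 7.69/4.11 = 1.87 m/s. E₁ = y₁ + V₁²/2g = 8.46 m; E₂ = y₂ + V₂²/2g = 4.29 m. ΔE = E₁ − E₂ = 4.17 m.

ΔE = 4.17 m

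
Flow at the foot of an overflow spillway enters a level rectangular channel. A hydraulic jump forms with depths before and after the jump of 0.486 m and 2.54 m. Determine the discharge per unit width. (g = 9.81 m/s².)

For a rectangular channel the momentum equation gives q² = ½·g·y₁·y₂·(y₁ + y₂) = ½×9.81×0.486×2.54×3.03 = 18.3.
q = √18.3 = 4.28 m²/s.

q = 4.28 m²/s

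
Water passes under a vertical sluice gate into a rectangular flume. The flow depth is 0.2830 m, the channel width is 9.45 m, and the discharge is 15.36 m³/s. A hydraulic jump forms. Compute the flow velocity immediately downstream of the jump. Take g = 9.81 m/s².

q = Q/b = 15.36/9.45 = 1.625 m²/s; V₁ = q/y₁ = 5.743 m/s. Fr₁ = V₁/√(g·y₁) = 3.447.
Bélanger equation: y₂/y₁ = ½[√(1 + 8Fr₁²) − 1] = ½[√96.056 − 1] = 4.400.
y₂ = 4.400 × 0.2830 = 1.245 m.
V₂ = q/y₂ = 1.625/1.245 = 1.305 m/s.

V₂ = 1.305 m/s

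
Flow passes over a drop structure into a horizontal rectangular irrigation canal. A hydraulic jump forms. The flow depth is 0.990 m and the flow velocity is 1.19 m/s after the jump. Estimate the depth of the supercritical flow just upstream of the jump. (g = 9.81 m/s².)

Fr₂ = V₂/√(g·y₂) = 1.19/√(9.81×0.990) = 0.382.
The Bélanger relation is symmetric: y₁/y₂ = ½[√(1 + 8Fr₂²) − 1] = ½[√2.166 − 1] = 0.236.
y₁ = 0.236 × 0.990 = 0.234 m.

y₁ = 0.234 m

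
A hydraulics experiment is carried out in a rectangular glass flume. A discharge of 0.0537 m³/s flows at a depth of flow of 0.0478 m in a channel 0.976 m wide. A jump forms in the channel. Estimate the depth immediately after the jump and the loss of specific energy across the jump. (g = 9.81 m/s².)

y₂ = 0.0922 m; ΔE = 0.00497 m

q = Q/b = 0.0537/0.976 = 0.0550 m²/s; V₁ = q/y₁ = 1.15 m/s. Fr₁ = V₁/√(g·y₁) = 1.68.
Sequent-depth ratio: y₂/y₁ = ½[√(1 + 8Fr₁²) − 1] = ½[√23.60 − 1] = 1.93.
y₂ = 1.93 × 0.0478 = 0.0922 m.
Head loss: ΔE = (y₂ − y₁)³/(4y₁y₂) = (0.0922 − 0.0478)³/(4×0.0478×0.0922) = 0.0000876/0.0176 = 0.00497 m.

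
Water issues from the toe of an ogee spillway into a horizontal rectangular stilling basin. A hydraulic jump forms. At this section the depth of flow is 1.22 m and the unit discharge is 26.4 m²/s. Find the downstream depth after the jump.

V₁ = q/y₁ = 26.4/1.22 = 21.6 m/s. Fr₁ = V₁/√(g·y₁) = 21.6/√(9.81×1.22) = 6.26.
By Bélanger, y₂/y₁ = ½[√(1 + 8Fr₁²) − 1] = ½[√314.0 − 1] = 8.36.
y₂ = 8.36 × 1.22 = 10.2 m.

y₂ = 10.2 m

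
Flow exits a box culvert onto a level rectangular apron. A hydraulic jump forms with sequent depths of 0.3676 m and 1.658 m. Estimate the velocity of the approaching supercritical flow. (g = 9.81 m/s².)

V₁ = 6.694 m/s

For a rectangular channel the momentum equation gives q² = ½·g·y₁·y₂·(y₁ + y₂) = ½×9.81×0.3676×1.658×2.026 = 6.056.
q = √6.056 = 2.461 m²/s.
V₁ = q/y₁ = 2.461/0.3676 = 6.694 m/s.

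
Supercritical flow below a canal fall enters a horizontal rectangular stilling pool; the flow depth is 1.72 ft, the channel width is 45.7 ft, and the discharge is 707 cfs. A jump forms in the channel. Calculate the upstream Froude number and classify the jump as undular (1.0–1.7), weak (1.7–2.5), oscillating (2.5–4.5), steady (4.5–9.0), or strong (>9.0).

Fr₁ = 1.21; undular jump

q = Q/b = 707/45.7 = 15.5 ft²/s; V₁ = q/y₁ = 8.99 ft/s. Fr₁ = V₁/√(g·y₁) = 1.21.
Fr₁ = 1.21 lies in the undular range.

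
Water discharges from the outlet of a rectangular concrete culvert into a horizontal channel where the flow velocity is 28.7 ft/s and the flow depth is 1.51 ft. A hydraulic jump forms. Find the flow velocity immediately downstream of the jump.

V₂ = 5.37 ft/s

Fr₁ = V₁/√(g·y₁) = 28.7/√(32.2×1.51) = 4.12.
Sequent-depth ratio: y₂/y₁ = ½[√(1 + 8Fr₁²) − 1] = ½[√136.5 − 1] = 5.34.
y₂ = 5.34 × 1.51 = 8.07 ft.
q = V₁·y₁ = 28.7 × 1.51 = 43.3 ft²/s.
V₂ = q/y₂ = 43.3/8.07 = 5.37 ft/s.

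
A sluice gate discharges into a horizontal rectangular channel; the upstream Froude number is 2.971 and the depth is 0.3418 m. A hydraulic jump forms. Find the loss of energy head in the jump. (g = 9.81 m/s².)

Fr₁ = 2.971 (given).
Sequent-depth ratio: y₂/y₁ = ½[√(1 + 8Fr₁²) − 1] = ½[√71.615 − 1] = 3.731.
y₂ = 3.731 × 0.3418 = 1.275 m.
V₁ = Fr₁·√(g·y₁) = 2.971×√(9.81×0.3418) = 5.440 m/s; q = V₁·y₁ = 1.859 m²/s. V₂ = q/y₂ = 1.859/1.275 = 1.458 m/s. E₁ = y₁ + V₁²/2g = 1.850 m; E₂ = y₂ + V₂²/2g = 1.384 m. ΔE = E₁ − E₂ = 0.4666 m.

ΔE = 0.4666 m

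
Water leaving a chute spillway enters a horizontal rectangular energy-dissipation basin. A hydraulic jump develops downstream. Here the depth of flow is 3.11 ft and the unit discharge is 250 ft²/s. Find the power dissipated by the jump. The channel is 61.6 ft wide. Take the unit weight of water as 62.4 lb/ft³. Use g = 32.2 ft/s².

V₁ = q/y₁ = 250/3.11 = 80.4 ft/s. Fr₁ = V₁/√(g·y₁) = 80.4/√(32.2×3.11) = 8.03.
Sequent-depth ratio: y₂/y₁ = ½[√(1 + 8Fr₁²) − 1] = ½[√517.2 − 1] = 10.9.
y₂ = 10.9 × 3.11 = 33.8 ft.
V₂ = q/y₂ = 250/33.8 = 7.39 ft/s. E₁ = y₁ + V₁²/2g = 103 ft; E₂ = y₂ + V₂²/2g = 34.7 ft. ΔE = E₁ − E₂ = 68.8 ft.
Q = q·b = 250 × 61.6 = 15400 cfs. P = γ·Q·ΔE/550 = 62.4 × 15400 × 68.8 / 550 = 120192 hp.

P = 120192 hp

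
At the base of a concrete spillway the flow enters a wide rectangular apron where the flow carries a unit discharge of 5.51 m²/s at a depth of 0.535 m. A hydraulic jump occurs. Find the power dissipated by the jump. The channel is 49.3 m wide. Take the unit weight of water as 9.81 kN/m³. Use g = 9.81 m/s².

P = 7036 kW

V₁ = q/y₁ = 5.51/0.535 = 10.3 m/s. Fr₁ = V₁/√(g·y₁) = 10.3/√(9.81×0.535) = 4.50.
Bélanger equation: y₂/y₁ = ½[√(1 + 8Fr₁²) − 1] = ½[√162.7 − 1] = 5.88.
y₂ = 5.88 × 0.535 = 3.14 m.
V₂ = q/y₂ = 5.51/3.14 = 1.75 m/s. E₁ = y₁ + V₁²/2g = 5.94 m; E₂ = y₂ + V₂²/2g = 3.30 m. ΔE = E₁ − E₂ = 2.64 m.
Q = q·b = 5.51 × 49.3 = 272 m³/s. P = γ·Q·ΔE = 9.81 × 272 × 2.64 = 7036 kW.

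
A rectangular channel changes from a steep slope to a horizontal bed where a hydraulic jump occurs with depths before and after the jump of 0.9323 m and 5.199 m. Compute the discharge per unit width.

q = 12.07 m²/s

For a rectangular channel the momentum equation gives q² = ½·g·y₁·y₂·(y₁ + y₂) = ½×9.81×0.9323×5.199×6.131 = 145.8.
q = √145.8 = 12.07 m²/s.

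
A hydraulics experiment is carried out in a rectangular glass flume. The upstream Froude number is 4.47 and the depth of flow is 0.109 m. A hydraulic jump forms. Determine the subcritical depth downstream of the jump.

Fr₁ = 4.47 (given).
Bélanger equation: y₂/y₁ = ½[√(1 + 8Fr₁²) − 1] = ½[√160.8 − 1] = 5.84.
y₂ = 5.84 × 0.109 = 0.637 m.

y₂ = 0.637 m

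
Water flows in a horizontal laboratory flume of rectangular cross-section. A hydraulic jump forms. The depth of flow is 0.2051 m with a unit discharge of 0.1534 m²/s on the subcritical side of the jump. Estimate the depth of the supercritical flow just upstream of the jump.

V₂ = q/y₂ = 0.1534/0.2051 = 0.7479 m/s; Fr₂ = V₂/√(g·y₂) = 0.5273.
The Bélanger relation is symmetric: y₁/y₂ = ½[√(1 + 8Fr₂²) − 1] = ½[√3.2242 − 1] = 0.3978.
y₁ = 0.3978 × 0.2051 = 0.08159 m.

y₁ = 0.08159 m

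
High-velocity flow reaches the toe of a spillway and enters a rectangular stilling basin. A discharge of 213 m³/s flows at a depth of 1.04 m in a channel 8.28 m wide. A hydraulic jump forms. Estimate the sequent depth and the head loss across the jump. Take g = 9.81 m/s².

y₂ = 10.9 m; ΔE = 21.1 m

q = Q/b = 213/8.28 = 25.7 m²/s; V₁ = q/y₁ = 24.7 m/s. Fr₁ = V₁/√(g·y₁) = 7.74.
Conjugate-depth relation: y₂/y₁ = ½[√(1 + 8Fr₁²) − 1] = ½[√480.8 − 1] = 10.5.
y₂ = 10.5 × 1.04 = 10.9 m.
V₂ = q/y₂ = 25.7/10.9 = 2.36 m/s. E₁ = y₁ + V₁²/2g = 32.2 m; E₂ = y₂ + V₂²/2g = 11.2 m. ΔE = E₁ − E₂ = 21.1 m.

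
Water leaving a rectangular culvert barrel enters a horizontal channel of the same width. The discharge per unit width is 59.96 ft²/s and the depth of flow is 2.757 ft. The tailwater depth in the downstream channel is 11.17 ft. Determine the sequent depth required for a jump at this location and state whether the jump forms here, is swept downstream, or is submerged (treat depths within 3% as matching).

V₁ = q/y₁ = 59.96/2.757 = 21.75 ft/s. Fr₁ = V₁/√(g·y₁) = 21.75/√(32.2×2.757) = 2.308.
Conjugate-depth relation: y₂/y₁ = ½[√(1 + 8Fr₁²) − 1] = ½[√43.623 − 1] = 2.802.
y₂ = 2.802 × 2.757 = 7.726 ft.
Tailwater y_tw = 11.17 ft: y_tw > y₂, so the jump is submerged.

y₂ = 7.726 ft; the jump is submerged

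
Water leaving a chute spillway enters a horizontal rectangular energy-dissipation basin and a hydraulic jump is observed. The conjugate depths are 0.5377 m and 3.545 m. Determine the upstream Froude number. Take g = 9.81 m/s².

For a rectangular channel the momentum equation gives q² = ½·g·y₁·y₂·(y₁ + y₂) = ½×9.81×0.5377×3.545×4.083 = 38.17.
q = √38.17 = 6.178 m²/s.
V₁ = q/y₁ = 11.49 m/s; Fr₁ = V₁/√(g·y₁) = 5.003.

Fr₁ = 5.003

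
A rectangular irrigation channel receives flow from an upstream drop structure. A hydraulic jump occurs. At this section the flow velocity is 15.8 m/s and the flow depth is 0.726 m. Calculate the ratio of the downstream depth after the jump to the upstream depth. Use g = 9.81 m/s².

y₂/y₁ = 7.89

Fr₁ = V₁/√(g·y₁) = 15.8/√(9.81×0.726) = 5.92.
By Bélanger, y₂/y₁ = ½[√(1 + 8Fr₁²) − 1] = ½[√281.4 − 1] = 7.89.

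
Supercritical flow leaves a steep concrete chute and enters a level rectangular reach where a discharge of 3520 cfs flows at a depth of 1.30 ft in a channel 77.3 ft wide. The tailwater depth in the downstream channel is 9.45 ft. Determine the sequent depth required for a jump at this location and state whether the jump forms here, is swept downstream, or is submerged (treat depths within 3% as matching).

y₂ = 9.32 ft; the jump forms here

q = Q/b = 3520/77.3 = 45.5 ft²/s; V₁ = q/y₁ = 35.0 ft/s. Fr₁ = V₁/√(g·y₁) = 5.41.
By Bélanger, y₂/y₁ = ½[√(1 + 8Fr₁²) − 1] = ½[√235.5 − 1] = 7.17.
y₂ = 7.17 × 1.30 = 9.32 ft.
Tailwater y_tw = 9.45 ft: y_tw ≈ y₂, so the jump forms here.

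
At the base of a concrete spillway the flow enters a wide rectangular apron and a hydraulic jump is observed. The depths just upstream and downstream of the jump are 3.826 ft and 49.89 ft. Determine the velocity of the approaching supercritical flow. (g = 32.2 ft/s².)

V₁ = 106.2 ft/s

For a rectangular channel the momentum equation gives q² = ½·g·y₁·y₂·(y₁ + y₂) = ½×32.2×3.826×49.89×53.72 = 165078.
q = √165078 = 406.3 ft²/s.
V₁ = q/y₁ = 406.3/3.826 = 106.2 ft/s.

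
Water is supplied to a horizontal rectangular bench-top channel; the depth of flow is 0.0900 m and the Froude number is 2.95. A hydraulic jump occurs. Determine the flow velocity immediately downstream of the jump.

V₂ = 0.749 m/s

Fr₁ = 2.95 (given).
Conjugate-depth relation: y₂/y₁ = ½[√(1 + 8Fr₁²) − 1] = ½[√70.62 − 1] = 3.70.
y₂ = 3.70 × 0.0900 = 0.333 m.
V₁ = Fr₁·√(g·y₁) = 2.95×√(9.81×0.0900) = 2.77 m/s; q = V₁·y₁ = 0.249 m²/s.
V₂ = q/y₂ = 0.249/0.333 = 0.749 m/s.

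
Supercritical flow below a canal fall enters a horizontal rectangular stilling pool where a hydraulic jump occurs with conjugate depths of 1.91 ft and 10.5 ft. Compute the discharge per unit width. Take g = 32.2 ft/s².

For a rectangular channel the momentum equation gives q² = ½·g·y₁·y₂·(y₁ + y₂) = ½×32.2×1.91×10.5×12.4 = 4007.
q = √4007 = 63.3 ft²/s.

q = 63.3 ft²/s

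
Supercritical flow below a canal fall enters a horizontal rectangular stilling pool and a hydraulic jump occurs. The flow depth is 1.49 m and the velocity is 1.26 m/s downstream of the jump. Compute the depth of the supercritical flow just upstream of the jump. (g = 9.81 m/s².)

y₁ = 0.273 m

Fr₂ = V₂/√(g·y₂) = 1.26/√(9.81×1.49) = 0.330.
The Bélanger relation is symmetric: y₁/y₂ = ½[√(1 + 8Fr₂²) − 1] = ½[√1.869 − 1] = 0.184.
y₁ = 0.184 × 1.49 = 0.273 m.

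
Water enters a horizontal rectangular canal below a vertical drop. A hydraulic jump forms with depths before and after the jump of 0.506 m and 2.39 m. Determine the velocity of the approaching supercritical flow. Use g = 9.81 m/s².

For a rectangular channel the momentum equation gives q² = ½·g·y₁·y₂·(y₁ + y₂) = ½×9.81×0.506×2.39×2.90 = 17.2.
q = √17.2 = 4.14 m²/s.
V₁ = q/y₁ = 4.14/0.506 = 8.19 m/s.

V₁ = 8.19 m/s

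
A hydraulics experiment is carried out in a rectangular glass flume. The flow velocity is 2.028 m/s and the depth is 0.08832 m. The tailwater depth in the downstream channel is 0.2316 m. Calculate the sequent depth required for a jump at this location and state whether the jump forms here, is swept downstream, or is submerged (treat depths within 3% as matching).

y₂ = 0.2315 m; the jump forms here

Fr₁ = V₁/√(g·y₁) = 2.028/√(9.81×0.08832) = 2.179.
Conjugate-depth relation: y₂/y₁ = ½[√(1 + 8Fr₁²) − 1] = ½[√38.975 − 1] = 2.621.
y₂ = 2.621 × 0.08832 = 0.2315 m.
Tailwater y_tw = 0.2316 m: y_tw ≈ y₂, so the jump forms here.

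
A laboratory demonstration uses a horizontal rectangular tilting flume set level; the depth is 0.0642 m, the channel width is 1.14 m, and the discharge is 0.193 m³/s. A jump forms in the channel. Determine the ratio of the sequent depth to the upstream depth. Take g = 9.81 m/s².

q = Q/b = 0.193/1.14 = 0.169 m²/s; V₁ = q/y₁ = 2.64 m/s. Fr₁ = V₁/√(g·y₁) = 3.32.
By Bélanger, y₂/y₁ = ½[√(1 + 8Fr₁²) − 1] = ½[√89.33 − 1] = 4.23.

y₂/y₁ = 4.23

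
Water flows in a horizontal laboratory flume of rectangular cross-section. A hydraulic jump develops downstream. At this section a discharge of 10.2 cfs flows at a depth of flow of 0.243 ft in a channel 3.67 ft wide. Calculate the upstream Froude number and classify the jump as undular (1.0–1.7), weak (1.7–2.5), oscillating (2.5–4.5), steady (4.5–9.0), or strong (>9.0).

q = Q/b = 10.2/3.67 = 2.78 ft²/s; V₁ = q/y₁ = 11.4 ft/s. Fr₁ = V₁/√(g·y₁) = 4.09.
Fr₁ = 4.09 lies in the oscillating range.

Fr₁ = 4.09; oscillating jump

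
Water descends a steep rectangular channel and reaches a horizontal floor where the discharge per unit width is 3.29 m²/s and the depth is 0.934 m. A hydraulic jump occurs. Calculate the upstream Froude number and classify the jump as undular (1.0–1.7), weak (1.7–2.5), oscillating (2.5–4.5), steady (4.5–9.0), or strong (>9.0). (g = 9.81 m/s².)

Fr₁ = 1.16; undular jump

V₁ = q/y₁ = 3.29/0.934 = 3.52 m/s. Fr₁ = V₁/√(g·y₁) = 3.52/√(9.81×0.934) = 1.16.
Fr₁ = 1.16 lies in the undular range.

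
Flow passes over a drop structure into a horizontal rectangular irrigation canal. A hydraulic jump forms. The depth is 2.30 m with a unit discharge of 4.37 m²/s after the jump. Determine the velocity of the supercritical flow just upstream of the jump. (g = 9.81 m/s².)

V₂ = q/y₂ = 4.37/2.30 = 1.90 m/s; Fr₂ = V₂/√(g·y₂) = 0.400.
From the momentum equation (using Fr₂), y₁/y₂ = ½[√(1 + 8Fr₂²) − 1] = ½[√2.280 − 1] = 0.255.
y₁ = 0.255 × 2.30 = 0.586 m.
V₁ = q/y₁ = 4.37/0.586 = 7.45 m/s.

V₁ = 7.45 m/s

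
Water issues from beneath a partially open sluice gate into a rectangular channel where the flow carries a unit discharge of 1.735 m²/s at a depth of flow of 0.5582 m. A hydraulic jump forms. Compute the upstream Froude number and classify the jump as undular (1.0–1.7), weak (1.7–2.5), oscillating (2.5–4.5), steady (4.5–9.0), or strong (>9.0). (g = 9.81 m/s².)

V₁ = q/y₁ = 1.735/0.5582 = 3.108 m/s. Fr₁ = V₁/√(g·y₁) = 3.108/√(9.81×0.5582) = 1.328.
Fr₁ = 1.328 lies in the undular range.

Fr₁ = 1.328; undular jump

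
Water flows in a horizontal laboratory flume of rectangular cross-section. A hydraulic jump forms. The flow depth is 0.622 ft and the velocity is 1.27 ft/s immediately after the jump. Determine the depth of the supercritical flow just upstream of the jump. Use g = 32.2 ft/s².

y₁ = 0.0878 ft

Fr₂ = V₂/√(g·y₂) = 1.27/√(32.2×0.622) = 0.284.
Applying the sequent-depth relation in reverse, y₁/y₂ = ½[√(1 + 8Fr₂²) − 1] = ½[√1.644 − 1] = 0.141.
y₁ = 0.141 × 0.622 = 0.0878 ft.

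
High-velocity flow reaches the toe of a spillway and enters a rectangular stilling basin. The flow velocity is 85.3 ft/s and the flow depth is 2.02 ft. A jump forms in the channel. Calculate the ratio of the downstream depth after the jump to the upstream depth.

Fr₁ = V₁/√(g·y₁) = 85.3/√(32.2×2.02) = 10.6.
From the momentum equation for a rectangular channel, y₂/y₁ = ½[√(1 + 8Fr₁²) − 1] = ½[√895.9 − 1] = 14.5.

y₂/y₁ = 14.5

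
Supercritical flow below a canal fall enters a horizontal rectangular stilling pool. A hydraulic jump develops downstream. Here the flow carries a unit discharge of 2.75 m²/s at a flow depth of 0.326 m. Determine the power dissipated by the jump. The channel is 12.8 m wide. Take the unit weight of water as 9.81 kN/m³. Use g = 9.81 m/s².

P = 636 kW

V₁ = q/y₁ = 2.75/0.326 = 8.44 m/s. Fr₁ = V₁/√(g·y₁) = 8.44/√(9.81×0.326) = 4.72.
Bélanger equation: y₂/y₁ = ½[√(1 + 8Fr₁²) − 1] = ½[√179.0 − 1] = 6.19.
y₂ = 6.19 × 0.326 = 2.02 m.
Head loss: ΔE = (y₂ − y₁)³/(4y₁y₂) = (2.02 − 0.326)³/(4×0.326×2.02) = 4.84/2.63 = 1.84 m.
Q = q·b = 2.75 × 12.8 = 35.2 m³/s. P = γ·Q·ΔE = 9.81 × 35.2 × 1.84 = 636 kW.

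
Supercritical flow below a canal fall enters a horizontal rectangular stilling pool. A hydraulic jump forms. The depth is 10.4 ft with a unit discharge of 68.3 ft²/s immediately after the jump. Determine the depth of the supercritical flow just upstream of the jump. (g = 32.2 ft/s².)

V₂ = q/y₂ = 68.3/10.4 = 6.57 ft/s; Fr₂ = V₂/√(g·y₂) = 0.359.
From the momentum equation (using Fr₂), y₁/y₂ = ½[√(1 + 8Fr₂²) − 1] = ½[√2.030 − 1] = 0.212.
y₁ = 0.212 × 10.4 = 2.21 ft.

y₁ = 2.21 ft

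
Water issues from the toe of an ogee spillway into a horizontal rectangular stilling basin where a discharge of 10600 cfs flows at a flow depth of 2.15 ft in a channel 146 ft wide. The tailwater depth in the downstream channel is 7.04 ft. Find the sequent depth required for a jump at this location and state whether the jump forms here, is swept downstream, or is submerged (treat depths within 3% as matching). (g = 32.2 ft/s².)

q = Q/b = 10600/146 = 72.6 ft²/s; V₁ = q/y₁ = 33.8 ft/s. Fr₁ = V₁/√(g·y₁) = 4.06.
By Bélanger, y₂/y₁ = ½[√(1 + 8Fr₁²) − 1] = ½[√132.8 − 1] = 5.26.
y₂ = 5.26 × 2.15 = 11.3 ft.
Tailwater y_tw = 7.04 ft: y_tw < y₂, so the jump is swept downstream.

y₂ = 11.3 ft; the jump is swept downstream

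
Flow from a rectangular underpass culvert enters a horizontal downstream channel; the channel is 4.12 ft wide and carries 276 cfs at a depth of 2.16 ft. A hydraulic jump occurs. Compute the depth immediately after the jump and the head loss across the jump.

q = Q/b = 276/4.12 = 67.0 ft²/s; V₁ = q/y₁ = 31.0 ft/s. Fr₁ = V₁/√(g·y₁) = 3.72.
By Bélanger, y₂/y₁ = ½[√(1 + 8Fr₁²) − 1] = ½[√111.6 − 1] = 4.78.
y₂ = 4.78 × 2.16 = 10.3 ft.
V₂ = q/y₂ = 67.0/10.3 = 6.48 ft/s. E₁ = y₁ + V₁²/2g = 17.1 ft; E₂ = y₂ + V₂²/2g = 11.0 ft. ΔE = E₁ − E₂ = 6.11 ft.

y₂ = 10.3 ft; ΔE = 6.11 ft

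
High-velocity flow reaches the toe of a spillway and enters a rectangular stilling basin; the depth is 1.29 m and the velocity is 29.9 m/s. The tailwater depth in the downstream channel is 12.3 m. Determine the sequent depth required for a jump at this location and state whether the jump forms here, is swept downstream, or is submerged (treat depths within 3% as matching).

y₂ = 14.7 m; the jump is swept downstream

Fr₁ = V₁/√(g·y₁) = 29.9/√(9.81×1.29) = 8.41.
From the momentum equation for a rectangular channel, y₂/y₁ = ½[√(1 + 8Fr₁²) − 1] = ½[√566.2 − 1] = 11.4.
y₂ = 11.4 × 1.29 = 14.7 m.
Tailwater y_tw = 12.3 m: y_tw < y₂, so the jump is swept downstream.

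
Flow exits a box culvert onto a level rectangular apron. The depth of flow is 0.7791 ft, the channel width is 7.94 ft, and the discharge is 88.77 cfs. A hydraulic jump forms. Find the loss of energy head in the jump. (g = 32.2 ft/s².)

ΔE = 0.9364 ft

q = Q/b = 88.77/7.94 = 11.18 ft²/s; V₁ = q/y₁ = 14.35 ft/s. Fr₁ = V₁/√(g·y₁) = 2.865.
From the momentum equation for a rectangular channel, y₂/y₁ = ½[√(1 + 8Fr₁²) − 1] = ½[√66.667 − 1] = 3.582.
y₂ = 3.582 × 0.7791 = 2.791 ft.
Head loss: ΔE = (y₂ − y₁)³/(4y₁y₂) = (2.791 − 0.7791)³/(4×0.7791×2.791) = 8.145/8.698 = 0.9364 ft.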